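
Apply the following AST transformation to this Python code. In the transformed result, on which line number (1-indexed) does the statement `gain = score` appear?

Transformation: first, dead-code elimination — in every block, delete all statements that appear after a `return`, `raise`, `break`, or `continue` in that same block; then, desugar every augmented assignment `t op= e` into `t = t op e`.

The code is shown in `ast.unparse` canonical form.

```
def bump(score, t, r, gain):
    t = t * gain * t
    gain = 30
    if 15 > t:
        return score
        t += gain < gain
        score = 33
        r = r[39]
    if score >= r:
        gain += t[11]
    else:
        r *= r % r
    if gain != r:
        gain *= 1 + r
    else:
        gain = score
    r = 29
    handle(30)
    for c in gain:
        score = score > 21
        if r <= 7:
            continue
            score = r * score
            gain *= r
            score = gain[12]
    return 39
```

13

Transformed code:
def bump(score, t, r, gain):
    t = t * gain * t
    gain = 30
    if 15 > t:
        return score
    if score >= r:
        gain = gain + t[11]
    else:
        r = r * (r % r)
    if gain != r:
        gain = gain * (1 + r)
    else:
        gain = score
    r = 29
    handle(30)
    for c in gain:
        score = score > 21
        if r <= 7:
            continue
    return 39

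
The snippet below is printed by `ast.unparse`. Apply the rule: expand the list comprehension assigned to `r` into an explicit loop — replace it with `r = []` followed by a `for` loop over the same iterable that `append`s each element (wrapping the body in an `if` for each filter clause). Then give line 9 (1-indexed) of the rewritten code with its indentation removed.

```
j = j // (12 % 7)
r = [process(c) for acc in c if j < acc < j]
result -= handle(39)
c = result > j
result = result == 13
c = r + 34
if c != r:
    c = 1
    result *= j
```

Transformed code:
j = j // (12 % 7)
r = []
for acc in c:
    if j < acc < j:
        r.append(process(c))
result -= handle(39)
c = result > j
result = result == 13
c = r + 34
if c != r:
    c = 1
    result *= j

c = r + 34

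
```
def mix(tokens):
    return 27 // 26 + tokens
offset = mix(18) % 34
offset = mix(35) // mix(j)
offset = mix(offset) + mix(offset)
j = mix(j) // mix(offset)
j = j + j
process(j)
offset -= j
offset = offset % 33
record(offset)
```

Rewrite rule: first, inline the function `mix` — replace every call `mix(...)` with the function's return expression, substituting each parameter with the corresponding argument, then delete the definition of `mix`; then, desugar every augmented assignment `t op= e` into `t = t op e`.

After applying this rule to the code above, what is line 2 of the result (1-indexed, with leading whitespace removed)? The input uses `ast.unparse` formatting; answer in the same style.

Transformed code:
offset = (27 // 26 + 18) % 34
offset = (27 // 26 + 35) // (27 // 26 + j)
offset = 27 // 26 + offset + (27 // 26 + offset)
j = (27 // 26 + j) // (27 // 26 + offset)
j = j + j
process(j)
offset = offset - j
offset = offset % 33
record(offset)

offset = (27 // 26 + 35) // (27 // 26 + j)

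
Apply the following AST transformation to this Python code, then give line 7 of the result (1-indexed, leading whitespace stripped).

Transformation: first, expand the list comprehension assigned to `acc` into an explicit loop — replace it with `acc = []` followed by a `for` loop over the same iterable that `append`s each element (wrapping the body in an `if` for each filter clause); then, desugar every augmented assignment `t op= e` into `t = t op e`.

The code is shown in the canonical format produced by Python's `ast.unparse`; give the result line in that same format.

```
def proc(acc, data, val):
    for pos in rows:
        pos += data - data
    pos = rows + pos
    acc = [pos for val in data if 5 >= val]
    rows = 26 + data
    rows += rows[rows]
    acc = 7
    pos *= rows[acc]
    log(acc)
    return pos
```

Transformed code:
def proc(acc, data, val):
    for pos in rows:
        pos = pos + (data - data)
    pos = rows + pos
    acc = []
    for val in data:
        if 5 >= val:
            acc.append(pos)
    rows = 26 + data
    rows = rows + rows[rows]
    acc = 7
    pos = pos * rows[acc]
    log(acc)
    return pos

if 5 >= val:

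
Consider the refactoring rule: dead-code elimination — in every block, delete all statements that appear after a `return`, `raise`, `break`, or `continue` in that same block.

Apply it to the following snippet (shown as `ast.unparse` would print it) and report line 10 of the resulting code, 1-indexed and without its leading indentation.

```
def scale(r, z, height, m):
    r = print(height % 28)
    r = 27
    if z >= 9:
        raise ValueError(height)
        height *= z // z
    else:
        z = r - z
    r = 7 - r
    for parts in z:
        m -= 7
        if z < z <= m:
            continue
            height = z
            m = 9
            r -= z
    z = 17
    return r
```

Transformed code:
def scale(r, z, height, m):
    r = print(height % 28)
    r = 27
    if z >= 9:
        raise ValueError(height)
    else:
        z = r - z
    r = 7 - r
    for parts in z:
        m -= 7
        if z < z <= m:
            continue
    z = 17
    return r

m -= 7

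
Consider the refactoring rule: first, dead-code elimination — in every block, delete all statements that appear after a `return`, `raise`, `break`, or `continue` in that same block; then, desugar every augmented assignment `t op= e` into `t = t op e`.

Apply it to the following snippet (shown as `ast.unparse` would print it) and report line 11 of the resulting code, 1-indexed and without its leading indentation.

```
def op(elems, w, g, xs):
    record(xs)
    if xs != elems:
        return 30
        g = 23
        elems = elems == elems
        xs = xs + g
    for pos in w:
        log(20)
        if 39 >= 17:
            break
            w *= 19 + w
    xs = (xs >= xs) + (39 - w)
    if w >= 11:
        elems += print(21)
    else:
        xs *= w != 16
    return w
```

elems = elems + print(21)

Transformed code:
def op(elems, w, g, xs):
    record(xs)
    if xs != elems:
        return 30
    for pos in w:
        log(20)
        if 39 >= 17:
            break
    xs = (xs >= xs) + (39 - w)
    if w >= 11:
        elems = elems + print(21)
    else:
        xs = xs * (w != 16)
    return w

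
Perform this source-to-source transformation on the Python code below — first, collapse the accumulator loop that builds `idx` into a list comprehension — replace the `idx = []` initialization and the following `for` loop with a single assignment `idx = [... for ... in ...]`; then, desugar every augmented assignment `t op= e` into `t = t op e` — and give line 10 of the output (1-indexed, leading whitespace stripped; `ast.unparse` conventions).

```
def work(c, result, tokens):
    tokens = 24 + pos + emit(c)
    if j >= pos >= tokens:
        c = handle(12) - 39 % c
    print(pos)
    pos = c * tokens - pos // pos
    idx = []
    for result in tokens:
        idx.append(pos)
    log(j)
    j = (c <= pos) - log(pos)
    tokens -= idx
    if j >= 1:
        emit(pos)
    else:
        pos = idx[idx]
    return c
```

Transformed code:
def work(c, result, tokens):
    tokens = 24 + pos + emit(c)
    if j >= pos >= tokens:
        c = handle(12) - 39 % c
    print(pos)
    pos = c * tokens - pos // pos
    idx = [pos for result in tokens]
    log(j)
    j = (c <= pos) - log(pos)
    tokens = tokens - idx
    if j >= 1:
        emit(pos)
    else:
        pos = idx[idx]
    return c

tokens = tokens - idx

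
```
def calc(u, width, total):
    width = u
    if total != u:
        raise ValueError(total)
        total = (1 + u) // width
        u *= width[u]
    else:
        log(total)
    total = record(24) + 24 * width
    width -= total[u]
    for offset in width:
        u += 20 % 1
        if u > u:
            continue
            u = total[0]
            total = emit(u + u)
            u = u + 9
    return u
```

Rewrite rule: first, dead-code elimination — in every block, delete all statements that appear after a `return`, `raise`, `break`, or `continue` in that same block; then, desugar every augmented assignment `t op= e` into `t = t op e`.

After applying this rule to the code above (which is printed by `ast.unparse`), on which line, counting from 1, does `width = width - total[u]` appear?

8

Transformed code:
def calc(u, width, total):
    width = u
    if total != u:
        raise ValueError(total)
    else:
        log(total)
    total = record(24) + 24 * width
    width = width - total[u]
    for offset in width:
        u = u + 20 % 1
        if u > u:
            continue
    return u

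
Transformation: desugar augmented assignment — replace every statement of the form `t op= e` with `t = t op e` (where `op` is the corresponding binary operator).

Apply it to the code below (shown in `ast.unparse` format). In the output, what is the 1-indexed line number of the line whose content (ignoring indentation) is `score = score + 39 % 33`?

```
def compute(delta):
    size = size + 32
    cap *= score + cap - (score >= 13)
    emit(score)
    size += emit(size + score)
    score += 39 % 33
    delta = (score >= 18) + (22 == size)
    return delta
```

Transformed code:
def compute(delta):
    size = size + 32
    cap = cap * (score + cap - (score >= 13))
    emit(score)
    size = size + emit(size + score)
    score = score + 39 % 33
    delta = (score >= 18) + (22 == size)
    return delta

6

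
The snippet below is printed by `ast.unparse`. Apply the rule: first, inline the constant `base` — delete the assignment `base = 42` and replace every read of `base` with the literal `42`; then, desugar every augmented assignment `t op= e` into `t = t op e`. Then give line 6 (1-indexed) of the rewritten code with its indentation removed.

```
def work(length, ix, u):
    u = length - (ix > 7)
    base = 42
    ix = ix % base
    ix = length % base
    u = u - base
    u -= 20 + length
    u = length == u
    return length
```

Transformed code:
def work(length, ix, u):
    u = length - (ix > 7)
    ix = ix % 42
    ix = length % 42
    u = u - 42
    u = u - (20 + length)
    u = length == u
    return length

u = u - (20 + length)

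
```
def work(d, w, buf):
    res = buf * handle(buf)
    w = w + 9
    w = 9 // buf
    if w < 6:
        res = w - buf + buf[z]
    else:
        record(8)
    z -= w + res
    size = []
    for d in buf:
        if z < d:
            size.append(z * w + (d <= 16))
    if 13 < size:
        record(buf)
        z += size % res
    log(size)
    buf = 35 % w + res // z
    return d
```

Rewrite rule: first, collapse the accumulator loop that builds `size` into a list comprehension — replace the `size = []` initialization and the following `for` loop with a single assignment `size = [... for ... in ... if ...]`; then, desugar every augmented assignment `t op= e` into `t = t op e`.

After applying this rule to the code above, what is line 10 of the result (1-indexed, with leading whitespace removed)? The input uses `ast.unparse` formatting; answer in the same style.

size = [z * w + (d <= 16) for d in buf if z < d]

Transformed code:
def work(d, w, buf):
    res = buf * handle(buf)
    w = w + 9
    w = 9 // buf
    if w < 6:
        res = w - buf + buf[z]
    else:
        record(8)
    z = z - (w + res)
    size = [z * w + (d <= 16) for d in buf if z < d]
    if 13 < size:
        record(buf)
        z = z + size % res
    log(size)
    buf = 35 % w + res // z
    return d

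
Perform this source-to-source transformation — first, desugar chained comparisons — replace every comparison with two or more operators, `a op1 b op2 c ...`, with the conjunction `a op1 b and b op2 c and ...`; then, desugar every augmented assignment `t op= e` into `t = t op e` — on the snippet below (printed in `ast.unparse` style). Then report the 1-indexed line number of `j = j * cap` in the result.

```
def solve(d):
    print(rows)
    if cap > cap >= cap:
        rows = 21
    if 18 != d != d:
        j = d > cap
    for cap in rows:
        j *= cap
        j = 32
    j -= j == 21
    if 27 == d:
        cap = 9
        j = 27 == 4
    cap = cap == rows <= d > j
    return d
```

8

Transformed code:
def solve(d):
    print(rows)
    if cap > cap and cap >= cap:
        rows = 21
    if 18 != d and d != d:
        j = d > cap
    for cap in rows:
        j = j * cap
        j = 32
    j = j - (j == 21)
    if 27 == d:
        cap = 9
        j = 27 == 4
    cap = cap == rows and rows <= d and (d > j)
    return d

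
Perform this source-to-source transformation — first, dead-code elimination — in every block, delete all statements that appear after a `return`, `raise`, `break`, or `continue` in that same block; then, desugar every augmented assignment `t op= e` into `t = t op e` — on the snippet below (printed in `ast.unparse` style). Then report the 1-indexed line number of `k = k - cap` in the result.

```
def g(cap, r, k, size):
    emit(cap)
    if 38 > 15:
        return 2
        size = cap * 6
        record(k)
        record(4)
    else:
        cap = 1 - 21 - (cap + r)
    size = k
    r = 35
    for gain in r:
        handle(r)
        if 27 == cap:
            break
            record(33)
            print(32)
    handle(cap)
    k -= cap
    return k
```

Transformed code:
def g(cap, r, k, size):
    emit(cap)
    if 38 > 15:
        return 2
    else:
        cap = 1 - 21 - (cap + r)
    size = k
    r = 35
    for gain in r:
        handle(r)
        if 27 == cap:
            break
    handle(cap)
    k = k - cap
    return k

14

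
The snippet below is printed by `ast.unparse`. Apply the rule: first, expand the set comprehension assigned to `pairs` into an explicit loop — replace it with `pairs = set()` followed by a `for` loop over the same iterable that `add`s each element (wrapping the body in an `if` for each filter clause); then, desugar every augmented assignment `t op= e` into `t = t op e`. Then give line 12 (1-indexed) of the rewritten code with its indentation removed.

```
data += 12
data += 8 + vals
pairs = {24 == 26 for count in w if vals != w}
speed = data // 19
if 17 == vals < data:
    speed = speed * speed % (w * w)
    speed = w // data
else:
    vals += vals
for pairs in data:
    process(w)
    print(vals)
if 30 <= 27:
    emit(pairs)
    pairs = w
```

Transformed code:
data = data + 12
data = data + (8 + vals)
pairs = set()
for count in w:
    if vals != w:
        pairs.add(24 == 26)
speed = data // 19
if 17 == vals < data:
    speed = speed * speed % (w * w)
    speed = w // data
else:
    vals = vals + vals
for pairs in data:
    process(w)
    print(vals)
if 30 <= 27:
    emit(pairs)
    pairs = w

vals = vals + vals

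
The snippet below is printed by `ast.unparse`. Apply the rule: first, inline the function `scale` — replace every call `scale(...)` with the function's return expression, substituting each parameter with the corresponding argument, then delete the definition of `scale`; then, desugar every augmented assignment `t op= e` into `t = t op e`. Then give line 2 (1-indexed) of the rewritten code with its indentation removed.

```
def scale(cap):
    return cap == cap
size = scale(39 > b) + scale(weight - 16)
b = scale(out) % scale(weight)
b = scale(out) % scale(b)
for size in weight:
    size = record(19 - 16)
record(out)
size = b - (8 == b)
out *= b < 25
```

b = (out == out) % (weight == weight)

Transformed code:
size = ((39 > b) == (39 > b)) + (weight - 16 == weight - 16)
b = (out == out) % (weight == weight)
b = (out == out) % (b == b)
for size in weight:
    size = record(19 - 16)
record(out)
size = b - (8 == b)
out = out * (b < 25)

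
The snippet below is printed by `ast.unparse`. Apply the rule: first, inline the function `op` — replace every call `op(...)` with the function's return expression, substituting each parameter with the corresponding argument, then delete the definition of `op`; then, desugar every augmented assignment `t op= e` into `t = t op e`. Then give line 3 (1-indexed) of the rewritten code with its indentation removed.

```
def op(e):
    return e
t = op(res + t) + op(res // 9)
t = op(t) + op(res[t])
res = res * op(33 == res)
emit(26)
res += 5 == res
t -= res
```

res = res * (33 == res)

Transformed code:
t = res + t + res // 9
t = t + res[t]
res = res * (33 == res)
emit(26)
res = res + (5 == res)
t = t - res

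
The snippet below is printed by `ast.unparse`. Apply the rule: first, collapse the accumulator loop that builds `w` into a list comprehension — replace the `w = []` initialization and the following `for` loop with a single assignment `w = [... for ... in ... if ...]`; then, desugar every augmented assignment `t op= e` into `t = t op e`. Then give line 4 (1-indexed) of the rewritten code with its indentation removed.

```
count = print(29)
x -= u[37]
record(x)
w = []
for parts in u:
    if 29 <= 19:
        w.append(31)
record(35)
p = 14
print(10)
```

Transformed code:
count = print(29)
x = x - u[37]
record(x)
w = [31 for parts in u if 29 <= 19]
record(35)
p = 14
print(10)

w = [31 for parts in u if 29 <= 19]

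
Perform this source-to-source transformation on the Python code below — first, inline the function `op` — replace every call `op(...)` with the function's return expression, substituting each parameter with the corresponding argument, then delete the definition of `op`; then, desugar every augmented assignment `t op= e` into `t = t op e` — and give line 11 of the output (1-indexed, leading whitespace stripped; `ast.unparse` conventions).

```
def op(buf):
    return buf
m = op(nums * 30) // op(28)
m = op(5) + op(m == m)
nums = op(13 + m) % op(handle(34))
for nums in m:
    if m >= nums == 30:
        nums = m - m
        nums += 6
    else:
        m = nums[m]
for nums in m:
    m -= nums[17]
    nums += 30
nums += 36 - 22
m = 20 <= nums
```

m = m - nums[17]

Transformed code:
m = nums * 30 // 28
m = 5 + (m == m)
nums = (13 + m) % handle(34)
for nums in m:
    if m >= nums == 30:
        nums = m - m
        nums = nums + 6
    else:
        m = nums[m]
for nums in m:
    m = m - nums[17]
    nums = nums + 30
nums = nums + (36 - 22)
m = 20 <= nums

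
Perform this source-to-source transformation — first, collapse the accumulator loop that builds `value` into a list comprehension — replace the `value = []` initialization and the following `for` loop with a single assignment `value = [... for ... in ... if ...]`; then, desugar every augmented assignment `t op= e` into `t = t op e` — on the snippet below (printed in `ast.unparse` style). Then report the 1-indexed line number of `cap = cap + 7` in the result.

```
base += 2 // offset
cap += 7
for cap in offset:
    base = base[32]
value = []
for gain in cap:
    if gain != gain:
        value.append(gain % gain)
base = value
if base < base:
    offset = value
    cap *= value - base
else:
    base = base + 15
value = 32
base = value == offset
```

Transformed code:
base = base + 2 // offset
cap = cap + 7
for cap in offset:
    base = base[32]
value = [gain % gain for gain in cap if gain != gain]
base = value
if base < base:
    offset = value
    cap = cap * (value - base)
else:
    base = base + 15
value = 32
base = value == offset

2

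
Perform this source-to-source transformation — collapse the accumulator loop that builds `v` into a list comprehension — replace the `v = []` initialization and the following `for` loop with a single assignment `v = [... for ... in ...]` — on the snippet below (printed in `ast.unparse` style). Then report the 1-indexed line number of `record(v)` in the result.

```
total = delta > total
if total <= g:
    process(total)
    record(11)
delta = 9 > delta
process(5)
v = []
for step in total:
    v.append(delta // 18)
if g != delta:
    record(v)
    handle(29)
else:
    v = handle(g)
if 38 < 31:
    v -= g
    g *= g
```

Transformed code:
total = delta > total
if total <= g:
    process(total)
    record(11)
delta = 9 > delta
process(5)
v = [delta // 18 for step in total]
if g != delta:
    record(v)
    handle(29)
else:
    v = handle(g)
if 38 < 31:
    v -= g
    g *= g

9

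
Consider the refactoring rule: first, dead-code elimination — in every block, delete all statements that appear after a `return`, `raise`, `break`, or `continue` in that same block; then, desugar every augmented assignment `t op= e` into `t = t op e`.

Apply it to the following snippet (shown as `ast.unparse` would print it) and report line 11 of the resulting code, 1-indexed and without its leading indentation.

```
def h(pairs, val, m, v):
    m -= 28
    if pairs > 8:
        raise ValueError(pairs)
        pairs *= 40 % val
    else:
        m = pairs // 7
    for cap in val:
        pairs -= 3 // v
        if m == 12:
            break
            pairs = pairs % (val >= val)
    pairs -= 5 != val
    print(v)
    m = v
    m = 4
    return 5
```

pairs = pairs - (5 != val)

Transformed code:
def h(pairs, val, m, v):
    m = m - 28
    if pairs > 8:
        raise ValueError(pairs)
    else:
        m = pairs // 7
    for cap in val:
        pairs = pairs - 3 // v
        if m == 12:
            break
    pairs = pairs - (5 != val)
    print(v)
    m = v
    m = 4
    return 5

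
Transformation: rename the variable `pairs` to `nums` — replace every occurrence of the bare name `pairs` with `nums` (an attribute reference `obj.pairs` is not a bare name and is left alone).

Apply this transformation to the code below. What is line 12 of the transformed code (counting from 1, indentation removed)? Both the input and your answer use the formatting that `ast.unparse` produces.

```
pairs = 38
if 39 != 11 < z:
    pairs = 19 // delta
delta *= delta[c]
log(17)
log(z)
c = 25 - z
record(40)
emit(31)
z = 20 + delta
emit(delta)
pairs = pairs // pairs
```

nums = nums // nums

Transformed code:
nums = 38
if 39 != 11 < z:
    nums = 19 // delta
delta *= delta[c]
log(17)
log(z)
c = 25 - z
record(40)
emit(31)
z = 20 + delta
emit(delta)
nums = nums // nums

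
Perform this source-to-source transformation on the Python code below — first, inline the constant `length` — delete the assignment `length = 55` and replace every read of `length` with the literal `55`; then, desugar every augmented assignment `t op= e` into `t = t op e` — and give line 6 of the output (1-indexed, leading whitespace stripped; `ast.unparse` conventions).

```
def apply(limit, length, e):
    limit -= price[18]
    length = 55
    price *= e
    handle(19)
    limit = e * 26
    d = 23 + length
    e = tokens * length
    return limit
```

d = 23 + 55

Transformed code:
def apply(limit, length, e):
    limit = limit - price[18]
    price = price * e
    handle(19)
    limit = e * 26
    d = 23 + 55
    e = tokens * 55
    return limit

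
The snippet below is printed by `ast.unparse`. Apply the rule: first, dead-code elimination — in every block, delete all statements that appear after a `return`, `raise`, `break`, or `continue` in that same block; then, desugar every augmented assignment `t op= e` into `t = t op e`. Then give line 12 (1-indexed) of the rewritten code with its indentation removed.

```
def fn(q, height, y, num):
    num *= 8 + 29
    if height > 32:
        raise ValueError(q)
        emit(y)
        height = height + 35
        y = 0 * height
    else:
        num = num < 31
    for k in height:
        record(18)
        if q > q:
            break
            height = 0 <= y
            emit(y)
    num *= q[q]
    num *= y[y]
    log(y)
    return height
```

num = num * y[y]

Transformed code:
def fn(q, height, y, num):
    num = num * (8 + 29)
    if height > 32:
        raise ValueError(q)
    else:
        num = num < 31
    for k in height:
        record(18)
        if q > q:
            break
    num = num * q[q]
    num = num * y[y]
    log(y)
    return height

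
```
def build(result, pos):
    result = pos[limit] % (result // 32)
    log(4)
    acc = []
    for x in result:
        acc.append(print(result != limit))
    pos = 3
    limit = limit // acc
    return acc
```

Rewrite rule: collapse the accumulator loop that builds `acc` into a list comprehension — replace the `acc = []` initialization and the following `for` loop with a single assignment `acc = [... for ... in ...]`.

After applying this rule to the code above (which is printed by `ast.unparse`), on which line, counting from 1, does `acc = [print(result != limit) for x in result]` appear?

Transformed code:
def build(result, pos):
    result = pos[limit] % (result // 32)
    log(4)
    acc = [print(result != limit) for x in result]
    pos = 3
    limit = limit // acc
    return acc

4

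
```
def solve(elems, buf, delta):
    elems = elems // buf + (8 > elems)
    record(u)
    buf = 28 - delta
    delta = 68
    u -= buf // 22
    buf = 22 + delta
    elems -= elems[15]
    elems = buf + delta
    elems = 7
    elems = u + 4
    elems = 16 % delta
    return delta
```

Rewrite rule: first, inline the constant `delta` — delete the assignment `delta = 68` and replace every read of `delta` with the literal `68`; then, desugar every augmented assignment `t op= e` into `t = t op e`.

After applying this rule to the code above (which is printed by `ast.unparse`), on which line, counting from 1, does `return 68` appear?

Transformed code:
def solve(elems, buf, delta):
    elems = elems // buf + (8 > elems)
    record(u)
    buf = 28 - 68
    u = u - buf // 22
    buf = 22 + 68
    elems = elems - elems[15]
    elems = buf + 68
    elems = 7
    elems = u + 4
    elems = 16 % 68
    return 68

12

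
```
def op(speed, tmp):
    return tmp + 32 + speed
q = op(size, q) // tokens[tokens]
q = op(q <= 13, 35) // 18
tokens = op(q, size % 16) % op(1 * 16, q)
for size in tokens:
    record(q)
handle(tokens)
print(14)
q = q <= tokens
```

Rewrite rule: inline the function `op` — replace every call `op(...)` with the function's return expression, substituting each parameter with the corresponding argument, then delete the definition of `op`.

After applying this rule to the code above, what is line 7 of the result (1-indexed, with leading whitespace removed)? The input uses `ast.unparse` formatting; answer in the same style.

print(14)

Transformed code:
q = (q + 32 + size) // tokens[tokens]
q = (35 + 32 + (q <= 13)) // 18
tokens = (size % 16 + 32 + q) % (q + 32 + 1 * 16)
for size in tokens:
    record(q)
handle(tokens)
print(14)
q = q <= tokens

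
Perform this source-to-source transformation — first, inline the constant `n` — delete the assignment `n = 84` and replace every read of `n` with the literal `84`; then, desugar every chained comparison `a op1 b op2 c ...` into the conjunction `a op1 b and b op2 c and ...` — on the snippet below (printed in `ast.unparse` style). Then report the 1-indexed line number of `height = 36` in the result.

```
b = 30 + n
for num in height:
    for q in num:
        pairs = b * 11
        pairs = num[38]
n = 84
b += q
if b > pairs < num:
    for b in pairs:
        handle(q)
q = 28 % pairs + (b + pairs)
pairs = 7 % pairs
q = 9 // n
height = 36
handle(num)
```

Transformed code:
b = 30 + 84
for num in height:
    for q in num:
        pairs = b * 11
        pairs = num[38]
b += q
if b > pairs and pairs < num:
    for b in pairs:
        handle(q)
q = 28 % pairs + (b + pairs)
pairs = 7 % pairs
q = 9 // 84
height = 36
handle(num)

13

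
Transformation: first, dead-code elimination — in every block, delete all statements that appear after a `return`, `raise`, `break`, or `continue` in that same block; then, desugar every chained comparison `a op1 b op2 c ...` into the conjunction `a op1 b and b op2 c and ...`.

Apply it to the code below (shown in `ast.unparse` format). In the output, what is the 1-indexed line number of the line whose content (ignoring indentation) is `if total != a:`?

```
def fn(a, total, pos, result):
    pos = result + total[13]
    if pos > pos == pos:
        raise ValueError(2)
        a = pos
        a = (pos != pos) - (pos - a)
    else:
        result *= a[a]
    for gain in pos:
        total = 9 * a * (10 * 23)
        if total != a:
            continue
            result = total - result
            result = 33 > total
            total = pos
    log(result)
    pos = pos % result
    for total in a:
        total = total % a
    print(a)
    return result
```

9

Transformed code:
def fn(a, total, pos, result):
    pos = result + total[13]
    if pos > pos and pos == pos:
        raise ValueError(2)
    else:
        result *= a[a]
    for gain in pos:
        total = 9 * a * (10 * 23)
        if total != a:
            continue
    log(result)
    pos = pos % result
    for total in a:
        total = total % a
    print(a)
    return result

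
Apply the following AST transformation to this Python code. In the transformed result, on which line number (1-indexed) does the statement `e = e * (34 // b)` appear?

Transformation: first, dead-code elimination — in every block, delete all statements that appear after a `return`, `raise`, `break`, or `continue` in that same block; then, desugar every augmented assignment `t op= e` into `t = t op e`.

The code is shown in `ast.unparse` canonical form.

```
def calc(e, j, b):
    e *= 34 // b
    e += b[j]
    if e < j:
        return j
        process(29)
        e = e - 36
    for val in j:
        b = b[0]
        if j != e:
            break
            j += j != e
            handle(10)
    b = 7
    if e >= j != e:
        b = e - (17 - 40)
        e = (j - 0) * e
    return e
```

Transformed code:
def calc(e, j, b):
    e = e * (34 // b)
    e = e + b[j]
    if e < j:
        return j
    for val in j:
        b = b[0]
        if j != e:
            break
    b = 7
    if e >= j != e:
        b = e - (17 - 40)
        e = (j - 0) * e
    return e

2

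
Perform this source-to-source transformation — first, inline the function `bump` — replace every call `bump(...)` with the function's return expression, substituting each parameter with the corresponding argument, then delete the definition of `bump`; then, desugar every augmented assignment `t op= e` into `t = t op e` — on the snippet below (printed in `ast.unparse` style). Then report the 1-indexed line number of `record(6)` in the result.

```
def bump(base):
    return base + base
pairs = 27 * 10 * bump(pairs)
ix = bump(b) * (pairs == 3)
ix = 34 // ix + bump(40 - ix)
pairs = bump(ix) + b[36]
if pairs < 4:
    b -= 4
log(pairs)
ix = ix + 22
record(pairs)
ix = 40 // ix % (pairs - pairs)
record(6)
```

Transformed code:
pairs = 27 * 10 * (pairs + pairs)
ix = (b + b) * (pairs == 3)
ix = 34 // ix + (40 - ix + (40 - ix))
pairs = ix + ix + b[36]
if pairs < 4:
    b = b - 4
log(pairs)
ix = ix + 22
record(pairs)
ix = 40 // ix % (pairs - pairs)
record(6)

11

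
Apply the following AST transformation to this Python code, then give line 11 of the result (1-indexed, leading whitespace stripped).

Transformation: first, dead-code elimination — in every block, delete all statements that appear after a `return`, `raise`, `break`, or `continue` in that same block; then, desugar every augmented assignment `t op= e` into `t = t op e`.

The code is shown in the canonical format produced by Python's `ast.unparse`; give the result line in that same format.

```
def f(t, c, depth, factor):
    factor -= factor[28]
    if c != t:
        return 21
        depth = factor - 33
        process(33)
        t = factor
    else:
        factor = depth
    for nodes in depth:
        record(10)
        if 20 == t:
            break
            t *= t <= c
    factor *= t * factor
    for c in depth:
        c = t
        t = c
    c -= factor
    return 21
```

factor = factor * (t * factor)

Transformed code:
def f(t, c, depth, factor):
    factor = factor - factor[28]
    if c != t:
        return 21
    else:
        factor = depth
    for nodes in depth:
        record(10)
        if 20 == t:
            break
    factor = factor * (t * factor)
    for c in depth:
        c = t
        t = c
    c = c - factor
    return 21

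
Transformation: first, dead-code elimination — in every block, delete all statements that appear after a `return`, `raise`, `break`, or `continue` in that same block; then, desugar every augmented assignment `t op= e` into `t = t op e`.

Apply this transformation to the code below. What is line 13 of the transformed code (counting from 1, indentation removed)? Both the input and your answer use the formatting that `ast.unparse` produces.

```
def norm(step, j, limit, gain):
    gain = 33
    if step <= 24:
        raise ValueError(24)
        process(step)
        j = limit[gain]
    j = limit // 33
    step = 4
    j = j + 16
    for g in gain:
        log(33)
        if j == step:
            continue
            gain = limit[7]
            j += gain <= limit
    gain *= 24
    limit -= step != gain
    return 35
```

Transformed code:
def norm(step, j, limit, gain):
    gain = 33
    if step <= 24:
        raise ValueError(24)
    j = limit // 33
    step = 4
    j = j + 16
    for g in gain:
        log(33)
        if j == step:
            continue
    gain = gain * 24
    limit = limit - (step != gain)
    return 35

limit = limit - (step != gain)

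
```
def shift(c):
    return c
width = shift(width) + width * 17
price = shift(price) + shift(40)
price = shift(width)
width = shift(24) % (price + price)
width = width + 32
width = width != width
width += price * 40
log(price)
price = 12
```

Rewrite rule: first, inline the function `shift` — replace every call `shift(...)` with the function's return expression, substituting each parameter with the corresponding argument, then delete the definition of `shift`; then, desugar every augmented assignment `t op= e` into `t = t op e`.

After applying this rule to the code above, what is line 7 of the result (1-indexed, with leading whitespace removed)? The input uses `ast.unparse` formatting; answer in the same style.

width = width + price * 40

Transformed code:
width = width + width * 17
price = price + 40
price = width
width = 24 % (price + price)
width = width + 32
width = width != width
width = width + price * 40
log(price)
price = 12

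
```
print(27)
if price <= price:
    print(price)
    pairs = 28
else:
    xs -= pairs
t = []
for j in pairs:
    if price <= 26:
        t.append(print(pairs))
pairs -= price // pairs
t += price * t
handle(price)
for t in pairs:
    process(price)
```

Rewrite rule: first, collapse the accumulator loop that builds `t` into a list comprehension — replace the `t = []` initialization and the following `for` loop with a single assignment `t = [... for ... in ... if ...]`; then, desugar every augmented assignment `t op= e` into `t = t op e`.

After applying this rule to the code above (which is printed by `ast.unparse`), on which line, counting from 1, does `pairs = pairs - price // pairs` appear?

Transformed code:
print(27)
if price <= price:
    print(price)
    pairs = 28
else:
    xs = xs - pairs
t = [print(pairs) for j in pairs if price <= 26]
pairs = pairs - price // pairs
t = t + price * t
handle(price)
for t in pairs:
    process(price)

8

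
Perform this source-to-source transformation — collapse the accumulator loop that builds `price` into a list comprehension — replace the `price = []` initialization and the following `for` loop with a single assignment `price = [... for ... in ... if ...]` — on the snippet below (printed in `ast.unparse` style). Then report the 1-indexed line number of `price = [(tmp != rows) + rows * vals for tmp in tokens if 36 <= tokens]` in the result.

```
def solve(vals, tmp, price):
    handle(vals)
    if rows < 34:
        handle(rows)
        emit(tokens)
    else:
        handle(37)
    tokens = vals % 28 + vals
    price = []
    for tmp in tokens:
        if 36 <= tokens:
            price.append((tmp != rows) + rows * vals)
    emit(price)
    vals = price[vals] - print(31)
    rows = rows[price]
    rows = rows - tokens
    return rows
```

Transformed code:
def solve(vals, tmp, price):
    handle(vals)
    if rows < 34:
        handle(rows)
        emit(tokens)
    else:
        handle(37)
    tokens = vals % 28 + vals
    price = [(tmp != rows) + rows * vals for tmp in tokens if 36 <= tokens]
    emit(price)
    vals = price[vals] - print(31)
    rows = rows[price]
    rows = rows - tokens
    return rows

9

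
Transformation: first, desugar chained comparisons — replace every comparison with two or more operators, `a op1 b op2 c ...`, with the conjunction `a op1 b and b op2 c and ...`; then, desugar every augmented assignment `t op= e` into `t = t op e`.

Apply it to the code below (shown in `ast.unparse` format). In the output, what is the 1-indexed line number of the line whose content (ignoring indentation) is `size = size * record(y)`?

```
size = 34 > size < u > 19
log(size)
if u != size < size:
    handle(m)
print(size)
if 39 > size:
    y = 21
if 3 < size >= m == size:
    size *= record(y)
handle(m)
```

Transformed code:
size = 34 > size and size < u and (u > 19)
log(size)
if u != size and size < size:
    handle(m)
print(size)
if 39 > size:
    y = 21
if 3 < size and size >= m and (m == size):
    size = size * record(y)
handle(m)

9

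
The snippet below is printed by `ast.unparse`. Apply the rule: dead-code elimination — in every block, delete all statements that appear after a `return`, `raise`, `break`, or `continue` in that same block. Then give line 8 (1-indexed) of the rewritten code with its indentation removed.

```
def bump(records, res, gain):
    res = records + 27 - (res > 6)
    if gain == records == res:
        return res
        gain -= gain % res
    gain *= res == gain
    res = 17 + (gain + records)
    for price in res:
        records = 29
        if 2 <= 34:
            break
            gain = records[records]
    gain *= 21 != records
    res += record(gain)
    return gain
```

Transformed code:
def bump(records, res, gain):
    res = records + 27 - (res > 6)
    if gain == records == res:
        return res
    gain *= res == gain
    res = 17 + (gain + records)
    for price in res:
        records = 29
        if 2 <= 34:
            break
    gain *= 21 != records
    res += record(gain)
    return gain

records = 29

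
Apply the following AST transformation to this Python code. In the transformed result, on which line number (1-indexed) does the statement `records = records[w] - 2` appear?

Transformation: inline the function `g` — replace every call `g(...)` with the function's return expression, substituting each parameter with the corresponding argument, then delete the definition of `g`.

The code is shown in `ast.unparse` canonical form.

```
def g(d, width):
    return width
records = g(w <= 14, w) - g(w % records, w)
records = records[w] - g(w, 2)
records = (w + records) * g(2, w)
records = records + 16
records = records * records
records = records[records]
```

Transformed code:
records = w - w
records = records[w] - 2
records = (w + records) * w
records = records + 16
records = records * records
records = records[records]

2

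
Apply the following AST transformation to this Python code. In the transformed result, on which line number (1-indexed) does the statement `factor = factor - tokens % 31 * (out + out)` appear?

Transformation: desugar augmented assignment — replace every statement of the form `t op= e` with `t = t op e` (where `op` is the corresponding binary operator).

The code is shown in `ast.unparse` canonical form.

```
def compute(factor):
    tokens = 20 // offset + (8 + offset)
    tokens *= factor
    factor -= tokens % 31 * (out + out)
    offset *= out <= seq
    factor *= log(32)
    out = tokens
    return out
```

4

Transformed code:
def compute(factor):
    tokens = 20 // offset + (8 + offset)
    tokens = tokens * factor
    factor = factor - tokens % 31 * (out + out)
    offset = offset * (out <= seq)
    factor = factor * log(32)
    out = tokens
    return out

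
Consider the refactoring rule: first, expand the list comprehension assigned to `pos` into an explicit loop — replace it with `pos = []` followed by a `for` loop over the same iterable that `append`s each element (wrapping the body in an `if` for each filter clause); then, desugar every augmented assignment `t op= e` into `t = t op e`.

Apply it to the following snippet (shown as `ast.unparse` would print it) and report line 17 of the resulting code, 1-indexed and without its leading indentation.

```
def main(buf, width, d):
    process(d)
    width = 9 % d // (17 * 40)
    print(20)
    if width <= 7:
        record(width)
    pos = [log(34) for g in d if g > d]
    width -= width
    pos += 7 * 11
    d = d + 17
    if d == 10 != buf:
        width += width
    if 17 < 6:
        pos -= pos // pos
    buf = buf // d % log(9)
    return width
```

Transformed code:
def main(buf, width, d):
    process(d)
    width = 9 % d // (17 * 40)
    print(20)
    if width <= 7:
        record(width)
    pos = []
    for g in d:
        if g > d:
            pos.append(log(34))
    width = width - width
    pos = pos + 7 * 11
    d = d + 17
    if d == 10 != buf:
        width = width + width
    if 17 < 6:
        pos = pos - pos // pos
    buf = buf // d % log(9)
    return width

pos = pos - pos // pos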